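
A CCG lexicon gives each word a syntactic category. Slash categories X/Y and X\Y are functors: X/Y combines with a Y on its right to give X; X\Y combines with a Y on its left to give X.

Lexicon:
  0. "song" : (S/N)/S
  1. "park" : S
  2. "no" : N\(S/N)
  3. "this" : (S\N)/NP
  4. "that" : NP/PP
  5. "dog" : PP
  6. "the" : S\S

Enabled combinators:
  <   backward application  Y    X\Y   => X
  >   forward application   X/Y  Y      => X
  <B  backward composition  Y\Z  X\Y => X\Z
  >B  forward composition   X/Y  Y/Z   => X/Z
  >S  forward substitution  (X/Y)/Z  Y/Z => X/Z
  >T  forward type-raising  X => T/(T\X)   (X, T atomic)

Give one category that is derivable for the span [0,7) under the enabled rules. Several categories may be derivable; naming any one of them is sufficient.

[0,7] S   <
  [0,3] N   <
    [0,2] S/N   >
      [0,1] "song" : (S/N)/S
      [1,2] "park" : S
    [2,3] "no" : N\(S/N)
  [3,7] S\N   <B
    [3,6] S\N   >
      [3,4] "this" : (S\N)/NP
      [4,6] NP   >
        [4,5] "that" : NP/PP
        [5,6] "dog" : PP
    [6,7] "the" : S\S

S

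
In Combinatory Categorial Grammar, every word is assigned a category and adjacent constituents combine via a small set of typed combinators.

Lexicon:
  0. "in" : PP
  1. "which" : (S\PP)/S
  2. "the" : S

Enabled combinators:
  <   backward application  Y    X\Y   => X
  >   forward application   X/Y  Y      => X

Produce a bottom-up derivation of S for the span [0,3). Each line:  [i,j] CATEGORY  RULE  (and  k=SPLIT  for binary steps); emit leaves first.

[0,1] PP  lex  "in"
[1,2] (S\PP)/S  lex  "which"
[2,3] S  lex  "the"
[1,3] S\PP  >  k=2
[0,3] S  <  k=1

[0,3] S   <
  [0,1] "in" : PP
  [1,3] S\PP   >
    [1,2] "which" : (S\PP)/S
    [2,3] "the" : S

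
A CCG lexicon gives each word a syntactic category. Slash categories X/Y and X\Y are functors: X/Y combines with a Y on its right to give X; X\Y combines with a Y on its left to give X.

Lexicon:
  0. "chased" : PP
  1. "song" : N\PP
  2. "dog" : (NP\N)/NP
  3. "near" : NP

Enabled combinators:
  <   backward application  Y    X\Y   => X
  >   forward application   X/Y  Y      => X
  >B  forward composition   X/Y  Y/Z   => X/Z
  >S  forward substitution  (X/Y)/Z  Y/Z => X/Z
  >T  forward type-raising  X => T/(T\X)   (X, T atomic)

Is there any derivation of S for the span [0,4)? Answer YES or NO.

NO

PP N\PP (NP\N)/NP NP
CKY chart[0,4] = {N/(N\NP), NP, NP/(NP\NP), PP/(PP\NP), S/(S\NP)}; S ∉ chart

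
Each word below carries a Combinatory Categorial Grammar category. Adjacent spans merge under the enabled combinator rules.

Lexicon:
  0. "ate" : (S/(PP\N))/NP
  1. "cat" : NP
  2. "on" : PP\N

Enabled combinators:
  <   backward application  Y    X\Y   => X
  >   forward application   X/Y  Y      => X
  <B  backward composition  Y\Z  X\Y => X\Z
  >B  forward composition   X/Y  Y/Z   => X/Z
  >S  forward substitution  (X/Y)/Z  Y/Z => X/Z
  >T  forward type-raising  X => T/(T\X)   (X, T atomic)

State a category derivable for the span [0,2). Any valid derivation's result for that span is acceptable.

S/(PP\N)

[0,3] S   >
  [0,2] S/(PP\N)   >
    [0,1] "ate" : (S/(PP\N))/NP
    [1,2] "cat" : NP
  [2,3] "on" : PP\N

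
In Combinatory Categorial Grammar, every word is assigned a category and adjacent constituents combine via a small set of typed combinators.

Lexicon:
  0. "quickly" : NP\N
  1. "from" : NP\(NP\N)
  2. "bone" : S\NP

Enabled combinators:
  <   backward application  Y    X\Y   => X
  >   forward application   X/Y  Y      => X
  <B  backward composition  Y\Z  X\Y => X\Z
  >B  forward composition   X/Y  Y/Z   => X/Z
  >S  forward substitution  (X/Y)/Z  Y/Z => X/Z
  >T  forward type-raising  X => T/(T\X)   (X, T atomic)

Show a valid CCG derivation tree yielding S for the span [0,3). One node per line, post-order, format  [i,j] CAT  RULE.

[0,1] NP\N  lex  "quickly"
[1,2] NP\(NP\N)  lex  "from"
[0,2] NP  <  k=1
[2,3] S\NP  lex  "bone"
[0,3] S  <  k=2

[0,3] S   <
  [0,2] NP   <
    [0,1] "quickly" : NP\N
    [1,2] "from" : NP\(NP\N)
  [2,3] "bone" : S\NP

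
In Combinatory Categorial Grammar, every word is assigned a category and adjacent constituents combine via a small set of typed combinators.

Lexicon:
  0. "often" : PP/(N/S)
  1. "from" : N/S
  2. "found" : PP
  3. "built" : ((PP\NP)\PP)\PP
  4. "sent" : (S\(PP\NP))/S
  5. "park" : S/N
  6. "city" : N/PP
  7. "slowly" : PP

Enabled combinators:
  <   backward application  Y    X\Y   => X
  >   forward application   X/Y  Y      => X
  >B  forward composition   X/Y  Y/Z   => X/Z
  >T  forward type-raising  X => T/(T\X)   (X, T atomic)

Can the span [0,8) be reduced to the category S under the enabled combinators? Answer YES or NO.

YES

[0,8] S   <
  [0,4] PP\NP   <
    [0,2] PP   >
      [0,1] "often" : PP/(N/S)
      [1,2] "from" : N/S
    [2,4] (PP\NP)\PP   <
      [2,3] "found" : PP
      [3,4] "built" : ((PP\NP)\PP)\PP
  [4,8] S\(PP\NP)   >
    [4,5] "sent" : (S\(PP\NP))/S
    [5,8] S   >
      [5,7] S/PP   >B
        [5,6] "park" : S/N
        [6,7] "city" : N/PP
      [7,8] "slowly" : PP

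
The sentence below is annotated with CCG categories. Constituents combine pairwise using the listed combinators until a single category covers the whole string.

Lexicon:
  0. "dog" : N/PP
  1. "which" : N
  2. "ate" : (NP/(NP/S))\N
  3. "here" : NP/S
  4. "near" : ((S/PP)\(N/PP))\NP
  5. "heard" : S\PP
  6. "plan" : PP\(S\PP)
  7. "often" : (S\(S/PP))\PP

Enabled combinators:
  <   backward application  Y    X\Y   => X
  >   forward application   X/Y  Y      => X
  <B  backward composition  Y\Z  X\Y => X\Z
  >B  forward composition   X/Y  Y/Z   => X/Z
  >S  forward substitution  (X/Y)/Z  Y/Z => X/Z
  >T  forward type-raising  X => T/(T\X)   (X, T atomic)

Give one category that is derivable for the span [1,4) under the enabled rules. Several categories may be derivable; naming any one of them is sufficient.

NP

[0,8] S   <
  [0,5] S/PP   <
    [0,1] "dog" : N/PP
    [1,5] (S/PP)\(N/PP)   <
      [1,4] NP   >
        [1,3] NP/(NP/S)   <
          [1,2] "which" : N
          [2,3] "ate" : (NP/(NP/S))\N
        [3,4] "here" : NP/S
      [4,5] "near" : ((S/PP)\(N/PP))\NP
  [5,8] S\(S/PP)   <
    [5,7] PP   <
      [5,6] "heard" : S\PP
      [6,7] "plan" : PP\(S\PP)
    [7,8] "often" : (S\(S/PP))\PP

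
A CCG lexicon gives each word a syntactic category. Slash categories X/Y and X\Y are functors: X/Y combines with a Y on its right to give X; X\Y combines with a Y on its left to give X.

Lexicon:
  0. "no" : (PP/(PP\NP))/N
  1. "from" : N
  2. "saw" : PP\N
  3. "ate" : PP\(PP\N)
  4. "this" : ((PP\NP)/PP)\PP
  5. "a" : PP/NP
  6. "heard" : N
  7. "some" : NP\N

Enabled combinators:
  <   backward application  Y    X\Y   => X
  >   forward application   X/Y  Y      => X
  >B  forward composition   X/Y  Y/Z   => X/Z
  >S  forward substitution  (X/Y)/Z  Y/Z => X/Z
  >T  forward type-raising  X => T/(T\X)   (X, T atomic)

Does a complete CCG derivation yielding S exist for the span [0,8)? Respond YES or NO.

NO

(PP/(PP\NP))/N N PP\N PP\(PP\N) ((PP\NP)/PP)\PP PP/NP N NP\N
CKY chart[0,8] = {N/(N\PP), NP/(NP\PP), PP, PP/(NP\NP), PP/(PP\PP), S/(S\PP)}; S ∉ chart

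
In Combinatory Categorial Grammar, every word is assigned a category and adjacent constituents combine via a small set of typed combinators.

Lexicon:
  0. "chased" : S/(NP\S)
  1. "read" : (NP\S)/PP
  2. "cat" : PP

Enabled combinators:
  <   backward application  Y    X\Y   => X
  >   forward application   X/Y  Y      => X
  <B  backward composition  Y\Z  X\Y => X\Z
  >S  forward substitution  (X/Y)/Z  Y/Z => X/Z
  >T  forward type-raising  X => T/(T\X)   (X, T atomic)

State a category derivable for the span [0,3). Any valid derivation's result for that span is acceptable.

[0,3] S   >
  [0,1] "chased" : S/(NP\S)
  [1,3] NP\S   >
    [1,2] "read" : (NP\S)/PP
    [2,3] "cat" : PP

S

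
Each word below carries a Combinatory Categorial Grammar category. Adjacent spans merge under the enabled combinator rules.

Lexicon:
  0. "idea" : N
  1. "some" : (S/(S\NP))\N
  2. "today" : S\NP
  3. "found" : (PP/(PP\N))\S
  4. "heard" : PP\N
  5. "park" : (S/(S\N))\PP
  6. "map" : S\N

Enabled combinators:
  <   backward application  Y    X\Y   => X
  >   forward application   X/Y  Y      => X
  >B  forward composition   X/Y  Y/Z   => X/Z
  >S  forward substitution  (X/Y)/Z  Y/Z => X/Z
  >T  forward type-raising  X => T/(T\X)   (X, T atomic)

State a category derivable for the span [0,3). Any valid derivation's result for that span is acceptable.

[0,7] S   >
  [0,6] S/(S\N)   <
    [0,5] PP   >
      [0,4] PP/(PP\N)   <
        [0,3] S   >
          [0,2] S/(S\NP)   <
            [0,1] "idea" : N
            [1,2] "some" : (S/(S\NP))\N
          [2,3] "today" : S\NP
        [3,4] "found" : (PP/(PP\N))\S
      [4,5] "heard" : PP\N
    [5,6] "park" : (S/(S\N))\PP
  [6,7] "map" : S\N

S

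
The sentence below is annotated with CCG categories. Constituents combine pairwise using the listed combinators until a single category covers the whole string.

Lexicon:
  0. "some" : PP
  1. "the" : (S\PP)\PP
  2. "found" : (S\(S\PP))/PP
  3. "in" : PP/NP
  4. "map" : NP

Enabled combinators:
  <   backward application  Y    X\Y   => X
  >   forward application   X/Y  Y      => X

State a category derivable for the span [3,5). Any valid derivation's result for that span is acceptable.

PP

[0,5] S   <
  [0,2] S\PP   <
    [0,1] "some" : PP
    [1,2] "the" : (S\PP)\PP
  [2,5] S\(S\PP)   >
    [2,3] "found" : (S\(S\PP))/PP
    [3,5] PP   >
      [3,4] "in" : PP/NP
      [4,5] "map" : NP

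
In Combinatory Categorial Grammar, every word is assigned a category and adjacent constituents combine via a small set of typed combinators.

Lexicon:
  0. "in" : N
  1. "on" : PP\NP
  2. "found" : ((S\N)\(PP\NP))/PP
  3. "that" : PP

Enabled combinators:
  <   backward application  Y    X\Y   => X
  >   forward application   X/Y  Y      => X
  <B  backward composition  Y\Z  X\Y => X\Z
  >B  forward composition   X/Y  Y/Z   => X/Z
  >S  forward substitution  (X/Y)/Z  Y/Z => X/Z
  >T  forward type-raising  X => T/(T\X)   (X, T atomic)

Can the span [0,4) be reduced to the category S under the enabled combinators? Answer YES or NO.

[0,4] S   <
  [0,1] "in" : N
  [1,4] S\N   <
    [1,2] "on" : PP\NP
    [2,4] (S\N)\(PP\NP)   >
      [2,3] "found" : ((S\N)\(PP\NP))/PP
      [3,4] "that" : PP

YES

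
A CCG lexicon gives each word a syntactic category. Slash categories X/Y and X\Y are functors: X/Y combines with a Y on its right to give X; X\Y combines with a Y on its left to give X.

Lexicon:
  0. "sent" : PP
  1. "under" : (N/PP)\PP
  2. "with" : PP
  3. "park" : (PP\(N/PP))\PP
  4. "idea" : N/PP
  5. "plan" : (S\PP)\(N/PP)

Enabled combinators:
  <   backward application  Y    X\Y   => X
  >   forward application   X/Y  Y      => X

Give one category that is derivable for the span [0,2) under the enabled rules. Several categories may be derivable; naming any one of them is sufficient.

N/PP

[0,6] S   <
  [0,4] PP   <
    [0,2] N/PP   <
      [0,1] "sent" : PP
      [1,2] "under" : (N/PP)\PP
    [2,4] PP\(N/PP)   <
      [2,3] "with" : PP
      [3,4] "park" : (PP\(N/PP))\PP
  [4,6] S\PP   <
    [4,5] "idea" : N/PP
    [5,6] "plan" : (S\PP)\(N/PP)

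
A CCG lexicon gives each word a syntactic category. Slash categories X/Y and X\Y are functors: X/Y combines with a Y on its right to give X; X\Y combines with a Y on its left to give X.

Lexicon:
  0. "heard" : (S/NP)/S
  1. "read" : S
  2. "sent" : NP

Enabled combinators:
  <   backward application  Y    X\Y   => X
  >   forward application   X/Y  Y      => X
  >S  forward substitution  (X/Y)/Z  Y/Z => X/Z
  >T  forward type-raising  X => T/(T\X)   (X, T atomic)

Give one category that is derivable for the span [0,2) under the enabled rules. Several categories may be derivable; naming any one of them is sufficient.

[0,3] S   >
  [0,2] S/NP   >
    [0,1] "heard" : (S/NP)/S
    [1,2] "read" : S
  [2,3] "sent" : NP

S/NP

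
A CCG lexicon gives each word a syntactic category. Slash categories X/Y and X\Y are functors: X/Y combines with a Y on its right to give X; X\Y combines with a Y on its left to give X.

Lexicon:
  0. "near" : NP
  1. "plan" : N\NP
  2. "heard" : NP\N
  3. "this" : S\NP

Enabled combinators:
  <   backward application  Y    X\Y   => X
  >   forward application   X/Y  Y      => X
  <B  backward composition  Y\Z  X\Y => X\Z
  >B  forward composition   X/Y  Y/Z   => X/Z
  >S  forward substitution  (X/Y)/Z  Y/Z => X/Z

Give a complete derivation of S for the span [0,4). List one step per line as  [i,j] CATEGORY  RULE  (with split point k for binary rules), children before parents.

[0,4] S   <
  [0,2] N   <
    [0,1] "near" : NP
    [1,2] "plan" : N\NP
  [2,4] S\N   <B
    [2,3] "heard" : NP\N
    [3,4] "this" : S\NP

[0,1] NP  lex  "near"
[1,2] N\NP  lex  "plan"
[0,2] N  <  k=1
[2,3] NP\N  lex  "heard"
[3,4] S\NP  lex  "this"
[2,4] S\N  <B  k=3
[0,4] S  <  k=2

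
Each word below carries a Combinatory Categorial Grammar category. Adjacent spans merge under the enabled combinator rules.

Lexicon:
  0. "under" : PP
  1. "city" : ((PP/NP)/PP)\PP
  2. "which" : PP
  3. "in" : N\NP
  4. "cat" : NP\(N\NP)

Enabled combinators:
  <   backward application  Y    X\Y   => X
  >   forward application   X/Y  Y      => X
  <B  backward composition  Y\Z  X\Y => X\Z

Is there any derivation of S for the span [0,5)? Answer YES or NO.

PP ((PP/NP)/PP)\PP PP N\NP NP\(N\NP)
CKY chart[0,5] = {PP}; S ∉ chart

NO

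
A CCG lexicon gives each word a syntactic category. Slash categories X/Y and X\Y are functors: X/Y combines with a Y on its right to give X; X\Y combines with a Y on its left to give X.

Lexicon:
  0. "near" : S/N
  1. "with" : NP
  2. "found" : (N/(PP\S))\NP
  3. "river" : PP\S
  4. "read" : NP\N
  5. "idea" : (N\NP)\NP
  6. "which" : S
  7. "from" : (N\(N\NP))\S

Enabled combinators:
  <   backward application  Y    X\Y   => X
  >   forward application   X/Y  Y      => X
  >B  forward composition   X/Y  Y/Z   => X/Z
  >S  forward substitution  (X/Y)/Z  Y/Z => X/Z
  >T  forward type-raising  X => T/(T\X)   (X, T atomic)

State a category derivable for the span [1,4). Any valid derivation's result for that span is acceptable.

N

[0,8] S   >
  [0,1] "near" : S/N
  [1,8] N   <
    [1,6] N\NP   <
      [1,5] NP   <
        [1,4] N   >
          [1,3] N/(PP\S)   <
            [1,2] "with" : NP
            [2,3] "found" : (N/(PP\S))\NP
          [3,4] "river" : PP\S
        [4,5] "read" : NP\N
      [5,6] "idea" : (N\NP)\NP
    [6,8] N\(N\NP)   <
      [6,7] "which" : S
      [7,8] "from" : (N\(N\NP))\S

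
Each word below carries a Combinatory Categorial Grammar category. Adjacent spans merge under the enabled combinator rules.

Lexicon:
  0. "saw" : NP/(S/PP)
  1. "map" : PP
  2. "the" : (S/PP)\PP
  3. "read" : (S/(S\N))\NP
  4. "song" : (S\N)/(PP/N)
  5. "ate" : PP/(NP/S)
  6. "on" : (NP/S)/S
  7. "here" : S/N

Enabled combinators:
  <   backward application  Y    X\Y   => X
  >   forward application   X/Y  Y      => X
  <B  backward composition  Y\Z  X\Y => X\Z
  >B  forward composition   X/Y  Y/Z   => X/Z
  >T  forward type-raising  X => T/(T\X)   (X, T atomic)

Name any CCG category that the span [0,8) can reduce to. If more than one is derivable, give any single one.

S

[0,8] S   >
  [0,4] S/(S\N)   <
    [0,3] NP   >
      [0,1] "saw" : NP/(S/PP)
      [1,3] S/PP   <
        [1,2] "map" : PP
        [2,3] "the" : (S/PP)\PP
    [3,4] "read" : (S/(S\N))\NP
  [4,8] S\N   >
    [4,5] "song" : (S\N)/(PP/N)
    [5,8] PP/N   >B
      [5,7] PP/S   >B
        [5,6] "ate" : PP/(NP/S)
        [6,7] "on" : (NP/S)/S
      [7,8] "here" : S/N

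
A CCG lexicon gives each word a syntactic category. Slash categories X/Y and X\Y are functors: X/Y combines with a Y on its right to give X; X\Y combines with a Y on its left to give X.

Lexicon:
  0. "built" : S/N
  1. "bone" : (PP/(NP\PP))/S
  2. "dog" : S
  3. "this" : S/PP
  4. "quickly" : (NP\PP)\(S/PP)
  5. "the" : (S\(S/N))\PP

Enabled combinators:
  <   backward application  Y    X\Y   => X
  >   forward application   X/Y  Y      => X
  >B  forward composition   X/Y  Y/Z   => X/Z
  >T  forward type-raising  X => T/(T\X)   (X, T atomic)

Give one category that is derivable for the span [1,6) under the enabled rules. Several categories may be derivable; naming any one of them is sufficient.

S\(S/N)

[0,6] S   <
  [0,1] "built" : S/N
  [1,6] S\(S/N)   <
    [1,5] PP   >
      [1,3] PP/(NP\PP)   >
        [1,2] "bone" : (PP/(NP\PP))/S
        [2,3] "dog" : S
      [3,5] NP\PP   <
        [3,4] "this" : S/PP
        [4,5] "quickly" : (NP\PP)\(S/PP)
    [5,6] "the" : (S\(S/N))\PP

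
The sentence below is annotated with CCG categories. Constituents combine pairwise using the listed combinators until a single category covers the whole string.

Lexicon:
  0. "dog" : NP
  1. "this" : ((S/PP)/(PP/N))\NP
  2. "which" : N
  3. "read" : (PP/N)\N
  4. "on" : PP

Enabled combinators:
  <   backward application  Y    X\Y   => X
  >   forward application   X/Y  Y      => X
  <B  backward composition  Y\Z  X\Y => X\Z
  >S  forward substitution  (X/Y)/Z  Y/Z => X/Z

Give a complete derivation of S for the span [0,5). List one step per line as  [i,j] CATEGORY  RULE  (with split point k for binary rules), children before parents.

[0,1] NP  lex  "dog"
[1,2] ((S/PP)/(PP/N))\NP  lex  "this"
[0,2] (S/PP)/(PP/N)  <  k=1
[2,3] N  lex  "which"
[3,4] (PP/N)\N  lex  "read"
[2,4] PP/N  <  k=3
[0,4] S/PP  >  k=2
[4,5] PP  lex  "on"
[0,5] S  >  k=4

[0,5] S   >
  [0,4] S/PP   >
    [0,2] (S/PP)/(PP/N)   <
      [0,1] "dog" : NP
      [1,2] "this" : ((S/PP)/(PP/N))\NP
    [2,4] PP/N   <
      [2,3] "which" : N
      [3,4] "read" : (PP/N)\N
  [4,5] "on" : PP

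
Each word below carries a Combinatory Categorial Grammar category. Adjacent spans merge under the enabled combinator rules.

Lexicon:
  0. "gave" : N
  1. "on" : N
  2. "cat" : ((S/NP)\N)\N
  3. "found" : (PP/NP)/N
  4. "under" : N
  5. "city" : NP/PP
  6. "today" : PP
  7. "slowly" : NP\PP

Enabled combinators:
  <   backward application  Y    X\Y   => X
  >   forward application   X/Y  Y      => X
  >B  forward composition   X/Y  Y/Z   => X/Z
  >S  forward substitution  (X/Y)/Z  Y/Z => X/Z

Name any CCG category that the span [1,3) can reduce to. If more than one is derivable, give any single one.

(S/NP)\N

[0,8] S   >
  [0,3] S/NP   <
    [0,1] "gave" : N
    [1,3] (S/NP)\N   <
      [1,2] "on" : N
      [2,3] "cat" : ((S/NP)\N)\N
  [3,8] NP   <
    [3,7] PP   >
      [3,5] PP/NP   >
        [3,4] "found" : (PP/NP)/N
        [4,5] "under" : N
      [5,7] NP   >
        [5,6] "city" : NP/PP
        [6,7] "today" : PP
    [7,8] "slowly" : NP\PP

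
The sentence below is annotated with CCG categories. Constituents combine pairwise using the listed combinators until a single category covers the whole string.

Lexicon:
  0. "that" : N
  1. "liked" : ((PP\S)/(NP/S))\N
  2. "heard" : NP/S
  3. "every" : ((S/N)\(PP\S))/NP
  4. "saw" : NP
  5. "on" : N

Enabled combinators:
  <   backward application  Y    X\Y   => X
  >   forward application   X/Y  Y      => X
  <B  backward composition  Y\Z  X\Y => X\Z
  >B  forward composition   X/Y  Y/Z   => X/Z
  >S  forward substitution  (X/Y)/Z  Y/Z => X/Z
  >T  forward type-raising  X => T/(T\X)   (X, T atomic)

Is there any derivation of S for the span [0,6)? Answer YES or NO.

YES

[0,6] S   >
  [0,5] S/N   <
    [0,3] PP\S   >
      [0,2] (PP\S)/(NP/S)   <
        [0,1] "that" : N
        [1,2] "liked" : ((PP\S)/(NP/S))\N
      [2,3] "heard" : NP/S
    [3,5] (S/N)\(PP\S)   >
      [3,4] "every" : ((S/N)\(PP\S))/NP
      [4,5] "saw" : NP
  [5,6] "on" : N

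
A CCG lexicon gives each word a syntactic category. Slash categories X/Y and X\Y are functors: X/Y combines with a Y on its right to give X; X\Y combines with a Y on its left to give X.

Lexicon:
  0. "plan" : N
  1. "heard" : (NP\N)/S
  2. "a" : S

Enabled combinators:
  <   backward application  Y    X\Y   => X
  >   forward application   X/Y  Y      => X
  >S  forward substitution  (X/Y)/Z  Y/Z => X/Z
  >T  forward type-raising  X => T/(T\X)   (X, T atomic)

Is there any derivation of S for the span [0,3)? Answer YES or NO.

NO

N (NP\N)/S S
CKY chart[0,3] = {N/(N\NP), NP, NP/(NP\NP), PP/(PP\NP), S/(S\NP)}; S ∉ chart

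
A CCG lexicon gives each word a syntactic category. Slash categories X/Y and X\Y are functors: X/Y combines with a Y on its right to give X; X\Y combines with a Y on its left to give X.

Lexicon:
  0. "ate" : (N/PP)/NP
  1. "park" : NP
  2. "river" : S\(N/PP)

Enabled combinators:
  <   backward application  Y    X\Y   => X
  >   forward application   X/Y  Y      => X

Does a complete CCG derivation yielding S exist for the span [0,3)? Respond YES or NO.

YES

[0,3] S   <
  [0,2] N/PP   >
    [0,1] "ate" : (N/PP)/NP
    [1,2] "park" : NP
  [2,3] "river" : S\(N/PP)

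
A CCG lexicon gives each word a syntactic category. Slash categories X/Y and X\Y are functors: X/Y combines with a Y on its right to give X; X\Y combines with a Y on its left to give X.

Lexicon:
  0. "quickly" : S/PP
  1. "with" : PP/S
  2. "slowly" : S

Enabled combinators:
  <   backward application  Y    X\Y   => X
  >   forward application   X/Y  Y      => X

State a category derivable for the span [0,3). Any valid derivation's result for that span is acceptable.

S

[0,3] S   >
  [0,1] "quickly" : S/PP
  [1,3] PP   >
    [1,2] "with" : PP/S
    [2,3] "slowly" : S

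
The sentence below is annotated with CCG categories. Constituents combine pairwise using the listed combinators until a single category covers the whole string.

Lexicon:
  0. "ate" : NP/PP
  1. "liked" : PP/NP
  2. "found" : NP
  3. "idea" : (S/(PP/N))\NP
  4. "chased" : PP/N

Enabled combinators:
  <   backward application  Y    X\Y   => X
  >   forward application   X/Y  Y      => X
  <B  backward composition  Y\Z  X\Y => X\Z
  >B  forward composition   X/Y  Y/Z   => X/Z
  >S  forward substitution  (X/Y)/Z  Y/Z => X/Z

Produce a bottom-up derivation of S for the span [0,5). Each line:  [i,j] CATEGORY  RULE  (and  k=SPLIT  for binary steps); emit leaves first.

[0,5] S   >
  [0,4] S/(PP/N)   <
    [0,3] NP   >
      [0,1] "ate" : NP/PP
      [1,3] PP   >
        [1,2] "liked" : PP/NP
        [2,3] "found" : NP
    [3,4] "idea" : (S/(PP/N))\NP
  [4,5] "chased" : PP/N

[0,1] NP/PP  lex  "ate"
[1,2] PP/NP  lex  "liked"
[2,3] NP  lex  "found"
[1,3] PP  >  k=2
[0,3] NP  >  k=1
[3,4] (S/(PP/N))\NP  lex  "idea"
[0,4] S/(PP/N)  <  k=3
[4,5] PP/N  lex  "chased"
[0,5] S  >  k=4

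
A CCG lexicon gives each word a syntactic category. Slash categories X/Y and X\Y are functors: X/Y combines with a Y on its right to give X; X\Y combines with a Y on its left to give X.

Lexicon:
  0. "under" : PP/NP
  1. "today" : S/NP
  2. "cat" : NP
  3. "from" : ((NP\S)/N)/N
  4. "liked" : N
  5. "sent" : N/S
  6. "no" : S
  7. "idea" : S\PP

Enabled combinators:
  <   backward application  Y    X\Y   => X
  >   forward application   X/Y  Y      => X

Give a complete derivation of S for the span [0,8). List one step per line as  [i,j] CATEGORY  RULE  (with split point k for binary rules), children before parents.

[0,1] PP/NP  lex  "under"
[1,2] S/NP  lex  "today"
[2,3] NP  lex  "cat"
[1,3] S  >  k=2
[3,4] ((NP\S)/N)/N  lex  "from"
[4,5] N  lex  "liked"
[3,5] (NP\S)/N  >  k=4
[5,6] N/S  lex  "sent"
[6,7] S  lex  "no"
[5,7] N  >  k=6
[3,7] NP\S  >  k=5
[1,7] NP  <  k=3
[0,7] PP  >  k=1
[7,8] S\PP  lex  "idea"
[0,8] S  <  k=7

[0,8] S   <
  [0,7] PP   >
    [0,1] "under" : PP/NP
    [1,7] NP   <
      [1,3] S   >
        [1,2] "today" : S/NP
        [2,3] "cat" : NP
      [3,7] NP\S   >
        [3,5] (NP\S)/N   >
          [3,4] "from" : ((NP\S)/N)/N
          [4,5] "liked" : N
        [5,7] N   >
          [5,6] "sent" : N/S
          [6,7] "no" : S
  [7,8] "idea" : S\PP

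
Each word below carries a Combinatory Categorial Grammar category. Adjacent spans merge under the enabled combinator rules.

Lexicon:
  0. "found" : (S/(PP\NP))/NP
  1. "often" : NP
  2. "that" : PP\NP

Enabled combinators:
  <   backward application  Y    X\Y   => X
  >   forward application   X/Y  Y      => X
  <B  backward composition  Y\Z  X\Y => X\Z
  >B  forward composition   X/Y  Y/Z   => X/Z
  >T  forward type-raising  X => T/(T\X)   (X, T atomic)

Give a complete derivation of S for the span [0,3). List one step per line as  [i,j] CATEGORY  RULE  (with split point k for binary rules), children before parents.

[0,3] S   >
  [0,2] S/(PP\NP)   >
    [0,1] "found" : (S/(PP\NP))/NP
    [1,2] "often" : NP
  [2,3] "that" : PP\NP

[0,1] (S/(PP\NP))/NP  lex  "found"
[1,2] NP  lex  "often"
[0,2] S/(PP\NP)  >  k=1
[2,3] PP\NP  lex  "that"
[0,3] S  >  k=2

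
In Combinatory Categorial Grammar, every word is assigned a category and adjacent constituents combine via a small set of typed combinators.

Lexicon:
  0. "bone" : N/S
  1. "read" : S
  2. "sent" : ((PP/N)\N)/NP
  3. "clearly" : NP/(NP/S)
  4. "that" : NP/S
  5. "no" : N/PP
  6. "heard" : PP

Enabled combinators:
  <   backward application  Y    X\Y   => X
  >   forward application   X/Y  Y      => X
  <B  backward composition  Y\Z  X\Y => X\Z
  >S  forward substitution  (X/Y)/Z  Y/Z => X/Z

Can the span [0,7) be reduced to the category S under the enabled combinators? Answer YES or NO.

NO

N/S S ((PP/N)\N)/NP NP/(NP/S) NP/S N/PP PP
CKY chart[0,7] = {PP}; S ∉ chart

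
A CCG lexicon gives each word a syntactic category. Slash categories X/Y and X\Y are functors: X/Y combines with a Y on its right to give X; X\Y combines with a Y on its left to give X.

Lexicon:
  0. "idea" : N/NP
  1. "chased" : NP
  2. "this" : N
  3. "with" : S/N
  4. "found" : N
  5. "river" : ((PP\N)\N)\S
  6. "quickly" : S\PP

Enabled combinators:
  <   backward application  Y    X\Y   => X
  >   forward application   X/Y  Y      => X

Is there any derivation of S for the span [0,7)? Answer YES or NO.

[0,7] S   <
  [0,6] PP   <
    [0,2] N   >
      [0,1] "idea" : N/NP
      [1,2] "chased" : NP
    [2,6] PP\N   <
      [2,3] "this" : N
      [3,6] (PP\N)\N   <
        [3,5] S   >
          [3,4] "with" : S/N
          [4,5] "found" : N
        [5,6] "river" : ((PP\N)\N)\S
  [6,7] "quickly" : S\PP

YES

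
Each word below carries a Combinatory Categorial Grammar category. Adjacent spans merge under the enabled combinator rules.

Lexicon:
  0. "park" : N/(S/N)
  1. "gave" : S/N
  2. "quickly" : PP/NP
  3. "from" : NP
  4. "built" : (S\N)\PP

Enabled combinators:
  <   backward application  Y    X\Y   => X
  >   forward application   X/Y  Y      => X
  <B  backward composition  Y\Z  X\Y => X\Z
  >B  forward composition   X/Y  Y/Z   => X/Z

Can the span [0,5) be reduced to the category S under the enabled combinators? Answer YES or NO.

[0,5] S   <
  [0,2] N   >
    [0,1] "park" : N/(S/N)
    [1,2] "gave" : S/N
  [2,5] S\N   <
    [2,4] PP   >
      [2,3] "quickly" : PP/NP
      [3,4] "from" : NP
    [4,5] "built" : (S\N)\PP

YES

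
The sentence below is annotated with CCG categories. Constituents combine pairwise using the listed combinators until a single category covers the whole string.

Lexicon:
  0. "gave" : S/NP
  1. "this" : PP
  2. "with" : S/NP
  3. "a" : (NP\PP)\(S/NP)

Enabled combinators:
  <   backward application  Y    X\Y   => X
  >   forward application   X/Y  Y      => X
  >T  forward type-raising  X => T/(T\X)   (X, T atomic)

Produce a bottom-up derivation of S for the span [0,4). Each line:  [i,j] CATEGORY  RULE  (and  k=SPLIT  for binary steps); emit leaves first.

[0,4] S   >
  [0,1] "gave" : S/NP
  [1,4] NP   <
    [1,2] "this" : PP
    [2,4] NP\PP   <
      [2,3] "with" : S/NP
      [3,4] "a" : (NP\PP)\(S/NP)

[0,1] S/NP  lex  "gave"
[1,2] PP  lex  "this"
[2,3] S/NP  lex  "with"
[3,4] (NP\PP)\(S/NP)  lex  "a"
[2,4] NP\PP  <  k=3
[1,4] NP  <  k=2
[0,4] S  >  k=1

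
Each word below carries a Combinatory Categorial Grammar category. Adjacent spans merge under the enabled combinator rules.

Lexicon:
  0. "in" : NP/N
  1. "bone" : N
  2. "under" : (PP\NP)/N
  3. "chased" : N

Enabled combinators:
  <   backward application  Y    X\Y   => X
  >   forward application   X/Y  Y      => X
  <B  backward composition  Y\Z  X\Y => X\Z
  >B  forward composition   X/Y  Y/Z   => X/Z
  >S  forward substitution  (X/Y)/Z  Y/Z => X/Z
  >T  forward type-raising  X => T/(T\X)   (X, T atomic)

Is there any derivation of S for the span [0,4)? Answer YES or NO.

NO

NP/N N (PP\NP)/N N
CKY chart[0,4] = {N/(N\PP), NP/(NP\PP), PP, PP/(N\N), PP/(PP\PP), S/(S\PP)}; S ∉ chart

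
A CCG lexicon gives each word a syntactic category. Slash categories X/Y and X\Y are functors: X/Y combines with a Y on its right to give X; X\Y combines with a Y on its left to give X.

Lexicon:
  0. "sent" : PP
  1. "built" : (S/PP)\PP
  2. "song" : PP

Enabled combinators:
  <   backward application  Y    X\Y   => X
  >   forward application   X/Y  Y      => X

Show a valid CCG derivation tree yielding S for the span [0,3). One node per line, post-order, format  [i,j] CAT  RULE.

[0,3] S   >
  [0,2] S/PP   <
    [0,1] "sent" : PP
    [1,2] "built" : (S/PP)\PP
  [2,3] "song" : PP

[0,1] PP  lex  "sent"
[1,2] (S/PP)\PP  lex  "built"
[0,2] S/PP  <  k=1
[2,3] PP  lex  "song"
[0,3] S  >  k=2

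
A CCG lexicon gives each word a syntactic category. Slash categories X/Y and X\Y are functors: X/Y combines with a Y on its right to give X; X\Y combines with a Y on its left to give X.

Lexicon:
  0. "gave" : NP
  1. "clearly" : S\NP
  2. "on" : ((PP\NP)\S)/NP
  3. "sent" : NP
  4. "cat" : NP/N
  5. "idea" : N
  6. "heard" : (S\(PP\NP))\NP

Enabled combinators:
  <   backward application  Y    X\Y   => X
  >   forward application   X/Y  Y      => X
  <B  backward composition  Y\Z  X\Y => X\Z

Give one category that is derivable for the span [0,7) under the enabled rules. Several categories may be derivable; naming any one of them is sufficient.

[0,7] S   <
  [0,4] PP\NP   <
    [0,2] S   <
      [0,1] "gave" : NP
      [1,2] "clearly" : S\NP
    [2,4] (PP\NP)\S   >
      [2,3] "on" : ((PP\NP)\S)/NP
      [3,4] "sent" : NP
  [4,7] S\(PP\NP)   <
    [4,6] NP   >
      [4,5] "cat" : NP/N
      [5,6] "idea" : N
    [6,7] "heard" : (S\(PP\NP))\NP

S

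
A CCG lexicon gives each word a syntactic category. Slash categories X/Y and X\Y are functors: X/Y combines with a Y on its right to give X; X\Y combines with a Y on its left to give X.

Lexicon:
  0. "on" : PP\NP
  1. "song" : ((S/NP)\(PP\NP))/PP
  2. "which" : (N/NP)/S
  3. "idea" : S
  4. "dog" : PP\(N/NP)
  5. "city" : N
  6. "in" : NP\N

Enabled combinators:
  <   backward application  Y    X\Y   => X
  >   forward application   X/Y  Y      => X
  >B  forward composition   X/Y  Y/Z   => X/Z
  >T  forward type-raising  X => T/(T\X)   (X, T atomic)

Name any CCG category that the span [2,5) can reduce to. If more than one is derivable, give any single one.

[0,7] S   >
  [0,5] S/NP   <
    [0,1] "on" : PP\NP
    [1,5] (S/NP)\(PP\NP)   >
      [1,2] "song" : ((S/NP)\(PP\NP))/PP
      [2,5] PP   <
        [2,4] N/NP   >
          [2,3] "which" : (N/NP)/S
          [3,4] "idea" : S
        [4,5] "dog" : PP\(N/NP)
  [5,7] NP   >
    [5,6] NP/(NP\N)   >T
      [5,6] "city" : N
    [6,7] "in" : NP\N

PP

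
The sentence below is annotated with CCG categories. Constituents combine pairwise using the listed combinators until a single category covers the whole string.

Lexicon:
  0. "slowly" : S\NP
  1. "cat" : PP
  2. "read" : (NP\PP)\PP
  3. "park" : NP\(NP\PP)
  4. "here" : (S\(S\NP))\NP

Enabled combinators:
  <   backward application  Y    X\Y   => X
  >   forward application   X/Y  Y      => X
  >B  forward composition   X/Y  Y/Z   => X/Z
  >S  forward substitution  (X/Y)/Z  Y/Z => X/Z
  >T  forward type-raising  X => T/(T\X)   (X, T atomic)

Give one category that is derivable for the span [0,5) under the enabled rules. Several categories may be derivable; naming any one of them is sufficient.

[0,5] S   <
  [0,1] "slowly" : S\NP
  [1,5] S\(S\NP)   <
    [1,4] NP   <
      [1,3] NP\PP   <
        [1,2] "cat" : PP
        [2,3] "read" : (NP\PP)\PP
      [3,4] "park" : NP\(NP\PP)
    [4,5] "here" : (S\(S\NP))\NP

S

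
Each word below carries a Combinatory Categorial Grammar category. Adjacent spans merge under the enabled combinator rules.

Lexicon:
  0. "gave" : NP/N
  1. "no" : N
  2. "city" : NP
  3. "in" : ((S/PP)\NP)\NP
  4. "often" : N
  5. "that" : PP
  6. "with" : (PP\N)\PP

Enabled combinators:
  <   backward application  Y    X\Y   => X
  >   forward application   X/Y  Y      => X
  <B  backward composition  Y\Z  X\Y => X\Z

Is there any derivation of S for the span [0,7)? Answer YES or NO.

[0,7] S   >
  [0,4] S/PP   <
    [0,2] NP   >
      [0,1] "gave" : NP/N
      [1,2] "no" : N
    [2,4] (S/PP)\NP   <
      [2,3] "city" : NP
      [3,4] "in" : ((S/PP)\NP)\NP
  [4,7] PP   <
    [4,5] "often" : N
    [5,7] PP\N   <
      [5,6] "that" : PP
      [6,7] "with" : (PP\N)\PP

YES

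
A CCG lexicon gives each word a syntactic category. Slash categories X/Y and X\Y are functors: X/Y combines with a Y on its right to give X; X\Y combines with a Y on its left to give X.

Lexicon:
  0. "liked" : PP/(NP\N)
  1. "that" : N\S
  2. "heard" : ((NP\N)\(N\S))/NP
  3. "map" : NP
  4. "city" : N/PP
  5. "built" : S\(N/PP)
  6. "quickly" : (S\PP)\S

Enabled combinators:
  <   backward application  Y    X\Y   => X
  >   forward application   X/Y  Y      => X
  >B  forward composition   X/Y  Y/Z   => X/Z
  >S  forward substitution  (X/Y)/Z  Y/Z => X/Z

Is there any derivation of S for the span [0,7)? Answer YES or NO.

YES

[0,7] S   <
  [0,4] PP   >
    [0,1] "liked" : PP/(NP\N)
    [1,4] NP\N   <
      [1,2] "that" : N\S
      [2,4] (NP\N)\(N\S)   >
        [2,3] "heard" : ((NP\N)\(N\S))/NP
        [3,4] "map" : NP
  [4,7] S\PP   <
    [4,6] S   <
      [4,5] "city" : N/PP
      [5,6] "built" : S\(N/PP)
    [6,7] "quickly" : (S\PP)\S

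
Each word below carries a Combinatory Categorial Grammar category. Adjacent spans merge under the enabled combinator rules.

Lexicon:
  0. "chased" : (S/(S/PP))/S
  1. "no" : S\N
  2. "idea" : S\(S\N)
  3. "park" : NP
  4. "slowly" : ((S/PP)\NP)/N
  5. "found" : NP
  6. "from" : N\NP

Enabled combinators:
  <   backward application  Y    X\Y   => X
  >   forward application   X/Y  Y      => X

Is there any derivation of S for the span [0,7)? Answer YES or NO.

YES

[0,7] S   >
  [0,3] S/(S/PP)   >
    [0,1] "chased" : (S/(S/PP))/S
    [1,3] S   <
      [1,2] "no" : S\N
      [2,3] "idea" : S\(S\N)
  [3,7] S/PP   <
    [3,4] "park" : NP
    [4,7] (S/PP)\NP   >
      [4,5] "slowly" : ((S/PP)\NP)/N
      [5,7] N   <
        [5,6] "found" : NP
        [6,7] "from" : N\NP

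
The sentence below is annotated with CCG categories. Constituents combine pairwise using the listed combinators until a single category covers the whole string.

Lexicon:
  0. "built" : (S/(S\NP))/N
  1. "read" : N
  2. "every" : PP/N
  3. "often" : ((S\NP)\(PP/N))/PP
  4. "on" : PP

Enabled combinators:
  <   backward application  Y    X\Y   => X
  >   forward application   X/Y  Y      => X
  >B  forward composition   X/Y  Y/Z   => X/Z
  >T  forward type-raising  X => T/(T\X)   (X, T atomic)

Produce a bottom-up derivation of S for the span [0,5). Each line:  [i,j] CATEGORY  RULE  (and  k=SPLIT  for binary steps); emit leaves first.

[0,1] (S/(S\NP))/N  lex  "built"
[1,2] N  lex  "read"
[0,2] S/(S\NP)  >  k=1
[2,3] PP/N  lex  "every"
[3,4] ((S\NP)\(PP/N))/PP  lex  "often"
[4,5] PP  lex  "on"
[3,5] (S\NP)\(PP/N)  >  k=4
[2,5] S\NP  <  k=3
[0,5] S  >  k=2

[0,5] S   >
  [0,2] S/(S\NP)   >
    [0,1] "built" : (S/(S\NP))/N
    [1,2] "read" : N
  [2,5] S\NP   <
    [2,3] "every" : PP/N
    [3,5] (S\NP)\(PP/N)   >
      [3,4] "often" : ((S\NP)\(PP/N))/PP
      [4,5] "on" : PP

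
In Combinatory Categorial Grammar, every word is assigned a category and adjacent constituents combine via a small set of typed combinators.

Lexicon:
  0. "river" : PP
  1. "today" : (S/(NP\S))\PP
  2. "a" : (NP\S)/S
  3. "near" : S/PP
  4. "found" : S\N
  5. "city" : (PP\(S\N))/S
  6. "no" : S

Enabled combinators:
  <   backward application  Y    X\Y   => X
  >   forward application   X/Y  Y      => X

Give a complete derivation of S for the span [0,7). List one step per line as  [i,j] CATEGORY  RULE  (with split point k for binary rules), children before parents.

[0,7] S   >
  [0,2] S/(NP\S)   <
    [0,1] "river" : PP
    [1,2] "today" : (S/(NP\S))\PP
  [2,7] NP\S   >
    [2,3] "a" : (NP\S)/S
    [3,7] S   >
      [3,4] "near" : S/PP
      [4,7] PP   <
        [4,5] "found" : S\N
        [5,7] PP\(S\N)   >
          [5,6] "city" : (PP\(S\N))/S
          [6,7] "no" : S

[0,1] PP  lex  "river"
[1,2] (S/(NP\S))\PP  lex  "today"
[0,2] S/(NP\S)  <  k=1
[2,3] (NP\S)/S  lex  "a"
[3,4] S/PP  lex  "near"
[4,5] S\N  lex  "found"
[5,6] (PP\(S\N))/S  lex  "city"
[6,7] S  lex  "no"
[5,7] PP\(S\N)  >  k=6
[4,7] PP  <  k=5
[3,7] S  >  k=4
[2,7] NP\S  >  k=3
[0,7] S  >  k=2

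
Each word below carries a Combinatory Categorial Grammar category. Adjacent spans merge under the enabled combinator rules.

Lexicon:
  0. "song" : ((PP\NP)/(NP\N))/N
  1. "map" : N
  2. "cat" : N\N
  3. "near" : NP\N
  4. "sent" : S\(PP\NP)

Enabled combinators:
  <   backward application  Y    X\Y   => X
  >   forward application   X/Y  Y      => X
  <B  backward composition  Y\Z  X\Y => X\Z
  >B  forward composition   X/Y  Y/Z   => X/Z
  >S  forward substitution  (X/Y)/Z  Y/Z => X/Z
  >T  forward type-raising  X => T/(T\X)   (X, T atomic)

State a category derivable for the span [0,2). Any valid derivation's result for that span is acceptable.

(PP\NP)/(NP\N)

[0,5] S   <
  [0,4] PP\NP   >
    [0,2] (PP\NP)/(NP\N)   >
      [0,1] "song" : ((PP\NP)/(NP\N))/N
      [1,2] "map" : N
    [2,4] NP\N   <B
      [2,3] "cat" : N\N
      [3,4] "near" : NP\N
  [4,5] "sent" : S\(PP\NP)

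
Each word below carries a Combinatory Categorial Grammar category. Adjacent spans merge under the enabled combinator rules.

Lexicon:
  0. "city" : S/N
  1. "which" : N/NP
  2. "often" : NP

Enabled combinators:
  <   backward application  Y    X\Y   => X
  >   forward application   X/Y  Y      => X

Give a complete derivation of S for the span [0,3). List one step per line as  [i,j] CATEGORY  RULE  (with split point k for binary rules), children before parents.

[0,1] S/N  lex  "city"
[1,2] N/NP  lex  "which"
[2,3] NP  lex  "often"
[1,3] N  >  k=2
[0,3] S  >  k=1

[0,3] S   >
  [0,1] "city" : S/N
  [1,3] N   >
    [1,2] "which" : N/NP
    [2,3] "often" : NP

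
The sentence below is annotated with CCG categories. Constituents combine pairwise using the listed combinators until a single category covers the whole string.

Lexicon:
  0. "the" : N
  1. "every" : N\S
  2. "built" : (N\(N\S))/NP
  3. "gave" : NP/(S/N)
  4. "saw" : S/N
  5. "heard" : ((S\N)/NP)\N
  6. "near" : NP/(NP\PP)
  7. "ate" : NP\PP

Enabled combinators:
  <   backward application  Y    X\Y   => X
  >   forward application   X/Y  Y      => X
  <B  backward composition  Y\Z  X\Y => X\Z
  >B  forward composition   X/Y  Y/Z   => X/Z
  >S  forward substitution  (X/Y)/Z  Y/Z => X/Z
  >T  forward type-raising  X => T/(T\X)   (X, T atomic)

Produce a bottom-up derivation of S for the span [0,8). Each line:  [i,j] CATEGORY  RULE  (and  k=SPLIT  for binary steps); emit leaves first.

[0,8] S   >
  [0,1] S/(S\N)   >T
    [0,1] "the" : N
  [1,8] S\N   >
    [1,6] (S\N)/NP   <
      [1,5] N   <
        [1,2] "every" : N\S
        [2,5] N\(N\S)   >
          [2,3] "built" : (N\(N\S))/NP
          [3,5] NP   >
            [3,4] "gave" : NP/(S/N)
            [4,5] "saw" : S/N
      [5,6] "heard" : ((S\N)/NP)\N
    [6,8] NP   >
      [6,7] "near" : NP/(NP\PP)
      [7,8] "ate" : NP\PP

[0,1] N  lex  "the"
[0,1] S/(S\N)  >T
[1,2] N\S  lex  "every"
[2,3] (N\(N\S))/NP  lex  "built"
[3,4] NP/(S/N)  lex  "gave"
[4,5] S/N  lex  "saw"
[3,5] NP  >  k=4
[2,5] N\(N\S)  >  k=3
[1,5] N  <  k=2
[5,6] ((S\N)/NP)\N  lex  "heard"
[1,6] (S\N)/NP  <  k=5
[6,7] NP/(NP\PP)  lex  "near"
[7,8] NP\PP  lex  "ate"
[6,8] NP  >  k=7
[1,8] S\N  >  k=6
[0,8] S  >  k=1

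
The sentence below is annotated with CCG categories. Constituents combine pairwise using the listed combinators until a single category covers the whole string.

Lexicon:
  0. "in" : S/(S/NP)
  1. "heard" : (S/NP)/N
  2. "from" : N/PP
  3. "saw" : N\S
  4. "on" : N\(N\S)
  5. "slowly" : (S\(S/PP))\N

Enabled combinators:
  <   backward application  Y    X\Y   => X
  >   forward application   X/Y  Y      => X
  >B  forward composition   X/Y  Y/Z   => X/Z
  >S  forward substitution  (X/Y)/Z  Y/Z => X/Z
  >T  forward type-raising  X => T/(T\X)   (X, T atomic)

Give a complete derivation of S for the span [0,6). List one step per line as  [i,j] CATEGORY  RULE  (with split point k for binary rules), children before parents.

[0,1] S/(S/NP)  lex  "in"
[1,2] (S/NP)/N  lex  "heard"
[0,2] S/N  >B  k=1
[2,3] N/PP  lex  "from"
[0,3] S/PP  >B  k=2
[3,4] N\S  lex  "saw"
[4,5] N\(N\S)  lex  "on"
[3,5] N  <  k=4
[5,6] (S\(S/PP))\N  lex  "slowly"
[3,6] S\(S/PP)  <  k=5
[0,6] S  <  k=3

[0,6] S   <
  [0,3] S/PP   >B
    [0,2] S/N   >B
      [0,1] "in" : S/(S/NP)
      [1,2] "heard" : (S/NP)/N
    [2,3] "from" : N/PP
  [3,6] S\(S/PP)   <
    [3,5] N   <
      [3,4] "saw" : N\S
      [4,5] "on" : N\(N\S)
    [5,6] "slowly" : (S\(S/PP))\N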